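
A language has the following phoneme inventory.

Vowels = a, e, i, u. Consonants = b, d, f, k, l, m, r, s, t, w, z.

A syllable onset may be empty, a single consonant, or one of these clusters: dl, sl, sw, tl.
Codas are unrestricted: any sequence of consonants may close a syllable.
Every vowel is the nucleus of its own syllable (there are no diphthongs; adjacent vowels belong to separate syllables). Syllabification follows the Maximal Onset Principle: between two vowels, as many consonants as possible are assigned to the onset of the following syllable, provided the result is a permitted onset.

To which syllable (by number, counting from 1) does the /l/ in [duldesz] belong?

The vowels are u, e — 2 nuclei, so 2 syllables.
/u…e/ gap (V1→V2): /ld/ splits as /l/ + /d/ (/d/ is the longest suffix that is a licit onset).
So the parse is dul.desz.
The /l/ is in the coda of syllable 1 (/dul/).

1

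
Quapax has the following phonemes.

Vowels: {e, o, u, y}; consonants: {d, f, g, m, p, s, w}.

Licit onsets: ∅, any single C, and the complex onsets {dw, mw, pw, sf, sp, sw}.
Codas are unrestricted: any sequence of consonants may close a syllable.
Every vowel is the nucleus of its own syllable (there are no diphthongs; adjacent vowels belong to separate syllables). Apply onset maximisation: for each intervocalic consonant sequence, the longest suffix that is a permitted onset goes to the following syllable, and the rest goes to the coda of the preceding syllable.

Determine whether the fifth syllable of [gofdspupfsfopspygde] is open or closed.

open

Vowels present: o, u, o, y, e; each is a nucleus, giving 5 syllables.
σ1/σ2 boundary: /fdsp/ — longest licit onset from the right is /sp/, leaving /fd/ as coda.
σ2/σ3 boundary: cluster /pfsf/ — the longest permitted-onset suffix is /sf/; onset = /sf/, preceding coda = /pf/.
σ3/σ4 boundary: /psp/; trying suffixes from longest down, /sp/ is the first permitted one, so coda /p/ | onset /sp/.
σ4/σ5 boundary: /gd/; trying suffixes from longest down, /d/ is the first permitted one, so coda /g/ | onset /d/.
Putting it together: gofd.spupf.sfop.spyg.de.
Syllable 5 is /de/; it ends in its nucleus with no coda, so it is open.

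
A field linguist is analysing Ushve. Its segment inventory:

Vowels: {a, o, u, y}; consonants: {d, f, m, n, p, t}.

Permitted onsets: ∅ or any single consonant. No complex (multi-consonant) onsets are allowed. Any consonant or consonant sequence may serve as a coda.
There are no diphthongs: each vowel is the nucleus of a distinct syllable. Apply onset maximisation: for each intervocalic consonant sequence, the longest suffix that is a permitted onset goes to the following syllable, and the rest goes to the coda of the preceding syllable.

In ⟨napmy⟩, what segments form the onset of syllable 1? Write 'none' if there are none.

n

The vowels are a, y — 2 nuclei, so 2 syllables.
V1 /a/ – V2 /y/: /pm/ splits as /p/ + /m/ (/m/ is the longest suffix that is a licit onset).
Putting it together: nap.my.
Syllable 1 is /nap/: onset /n/, nucleus /a/, coda /p/.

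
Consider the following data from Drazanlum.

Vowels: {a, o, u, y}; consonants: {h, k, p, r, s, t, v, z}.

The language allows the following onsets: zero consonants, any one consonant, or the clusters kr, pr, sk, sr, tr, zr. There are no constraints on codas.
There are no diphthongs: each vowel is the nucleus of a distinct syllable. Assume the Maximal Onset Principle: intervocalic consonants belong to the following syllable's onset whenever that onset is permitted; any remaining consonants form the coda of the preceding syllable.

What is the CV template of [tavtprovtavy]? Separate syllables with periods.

Nuclei (vowels): a, o, a, y → 4 syllables.
/a…o/ gap (V1→V2): /vtpr/; trying suffixes from longest down, /pr/ is the first permitted one, so coda /vt/ | onset /pr/.
/o…a/ gap (V2→V3): /vt/; trying suffixes from longest down, /t/ is the first permitted one, so coda /v/ | onset /t/.
/a…y/ gap (V3→V4): /v/ → onset of the next syllable (single consonants are always licit onsets).
Putting it together: tavt.prov.ta.vy.
Mapping each syllable to C/V: /tavt/ → CVCC, /prov/ → CCVC, /ta/ → CV, /vy/ → CV.

CVCC.CCVC.CV.CV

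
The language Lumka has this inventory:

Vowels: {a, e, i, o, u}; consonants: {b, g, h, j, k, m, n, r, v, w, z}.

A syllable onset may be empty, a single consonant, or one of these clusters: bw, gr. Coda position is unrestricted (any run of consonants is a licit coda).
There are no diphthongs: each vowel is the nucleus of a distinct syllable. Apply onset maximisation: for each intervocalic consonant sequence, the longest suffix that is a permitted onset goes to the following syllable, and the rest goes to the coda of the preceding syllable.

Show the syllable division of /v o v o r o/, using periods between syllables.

vo.vo.ro

The vowels are o, o, o — 3 nuclei, so 3 syllables.
V1 /o/ – V2 /o/: just /v/ — single C goes to the following onset.
V2 /o/ – V3 /o/: just /r/ — single C goes to the following onset.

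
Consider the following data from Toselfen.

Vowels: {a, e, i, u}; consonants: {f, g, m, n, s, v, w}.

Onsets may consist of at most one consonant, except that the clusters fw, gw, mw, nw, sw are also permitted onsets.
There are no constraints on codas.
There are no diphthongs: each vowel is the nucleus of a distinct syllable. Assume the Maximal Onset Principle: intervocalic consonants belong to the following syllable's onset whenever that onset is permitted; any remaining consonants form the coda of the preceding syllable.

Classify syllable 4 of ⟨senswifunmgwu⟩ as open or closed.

open

The vowels are e, i, u, u — 4 nuclei, so 4 syllables.
σ1/σ2 boundary: /nsw/ splits as /n/ + /sw/ (/sw/ is the longest suffix that is a licit onset).
σ2/σ3 boundary: just /f/ — single C goes to the following onset.
σ3/σ4 boundary: /nmgw/ — longest licit onset from the right is /gw/, leaving /nm/ as coda.
Putting it together: sen.swi.funm.gwu.
Syllable 4 is /gwu/; it ends in its nucleus with no coda, so it is open.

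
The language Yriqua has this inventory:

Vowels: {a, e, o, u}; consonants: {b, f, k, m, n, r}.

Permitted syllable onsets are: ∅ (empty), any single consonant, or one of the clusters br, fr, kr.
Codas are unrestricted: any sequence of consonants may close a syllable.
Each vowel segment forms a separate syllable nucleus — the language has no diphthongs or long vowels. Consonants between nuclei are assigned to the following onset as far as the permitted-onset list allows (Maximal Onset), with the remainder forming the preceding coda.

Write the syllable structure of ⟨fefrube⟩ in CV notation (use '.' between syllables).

The vowels are e, u, e — 3 nuclei, so 3 syllables.
σ1/σ2 boundary: /fr/ — entire cluster is a permitted onset → onset /fr/, coda ∅.
σ2/σ3 boundary: /b/ is a single consonant, so it becomes the next onset.
Putting it together: fe.fru.be.
Mapping each syllable to C/V: /fe/ → CV, /fru/ → CCV, /be/ → CV.

CV.CCV.CV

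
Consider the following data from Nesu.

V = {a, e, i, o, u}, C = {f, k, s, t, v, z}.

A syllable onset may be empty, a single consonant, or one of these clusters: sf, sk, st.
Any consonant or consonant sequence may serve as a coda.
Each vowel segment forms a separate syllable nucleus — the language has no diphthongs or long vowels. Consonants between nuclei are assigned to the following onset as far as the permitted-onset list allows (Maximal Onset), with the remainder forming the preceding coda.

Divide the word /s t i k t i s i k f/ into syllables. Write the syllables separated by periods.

stik.ti.sikf

The vowels are i, i, i — 3 nuclei, so 3 syllables.
Between /i/ (V1) and /i/ (V2): /kt/ — longest licit onset from the right is /t/, leaving /k/ as coda.
Between /i/ (V2) and /i/ (V3): /s/ → onset of the next syllable (single consonants are always licit onsets).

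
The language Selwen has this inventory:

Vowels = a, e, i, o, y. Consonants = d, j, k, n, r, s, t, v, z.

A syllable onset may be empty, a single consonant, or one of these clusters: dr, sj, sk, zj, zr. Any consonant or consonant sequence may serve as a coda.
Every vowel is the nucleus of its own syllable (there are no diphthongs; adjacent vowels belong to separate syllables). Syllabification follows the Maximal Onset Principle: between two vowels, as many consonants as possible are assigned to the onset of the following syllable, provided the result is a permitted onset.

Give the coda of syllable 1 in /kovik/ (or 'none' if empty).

Nuclei (vowels): o, i → 2 syllables.
σ1/σ2 boundary: /v/ is a single consonant, so it becomes the next onset.
Syllabification: ko.vik.
Syllable 1 is /ko/: onset /k/, nucleus /o/, coda ∅.

none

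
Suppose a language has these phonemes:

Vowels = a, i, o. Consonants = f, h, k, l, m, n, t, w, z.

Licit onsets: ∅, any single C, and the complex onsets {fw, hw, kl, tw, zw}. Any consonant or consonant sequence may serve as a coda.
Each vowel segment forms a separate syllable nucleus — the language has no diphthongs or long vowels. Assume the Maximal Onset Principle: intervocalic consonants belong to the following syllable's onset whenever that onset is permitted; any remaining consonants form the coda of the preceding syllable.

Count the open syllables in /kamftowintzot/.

1

Vowels present: a, o, i, o; each is a nucleus, giving 4 syllables.
σ1/σ2 boundary: /mft/; trying suffixes from longest down, /t/ is the first permitted one, so coda /mf/ | onset /t/.
σ2/σ3 boundary: /w/ is a single consonant, so it becomes the next onset.
σ3/σ4 boundary: cluster /ntz/ — the longest permitted-onset suffix is /z/; onset = /z/, preceding coda = /nt/.
Result: kamf.to.wint.zot.
Classifying each syllable: /kamf/ (closed), /to/ (open), /wint/ (closed), /zot/ (closed).
Open syllables: 1.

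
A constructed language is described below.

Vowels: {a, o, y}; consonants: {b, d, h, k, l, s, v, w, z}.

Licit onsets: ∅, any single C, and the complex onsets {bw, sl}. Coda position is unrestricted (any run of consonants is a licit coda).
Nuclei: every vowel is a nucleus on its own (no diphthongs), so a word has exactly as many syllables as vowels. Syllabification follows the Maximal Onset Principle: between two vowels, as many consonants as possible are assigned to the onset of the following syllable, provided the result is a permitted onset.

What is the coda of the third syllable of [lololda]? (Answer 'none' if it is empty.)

Vowels present: o, o, a; each is a nucleus, giving 3 syllables.
V1 /o/ – V2 /o/: just /l/ — single C goes to the following onset.
V2 /o/ – V3 /a/: /ld/ splits as /l/ + /d/ (/d/ is the longest suffix that is a licit onset).
Putting it together: lo.lol.da.
Syllable 3 is /da/: onset /d/, nucleus /a/, coda ∅.

none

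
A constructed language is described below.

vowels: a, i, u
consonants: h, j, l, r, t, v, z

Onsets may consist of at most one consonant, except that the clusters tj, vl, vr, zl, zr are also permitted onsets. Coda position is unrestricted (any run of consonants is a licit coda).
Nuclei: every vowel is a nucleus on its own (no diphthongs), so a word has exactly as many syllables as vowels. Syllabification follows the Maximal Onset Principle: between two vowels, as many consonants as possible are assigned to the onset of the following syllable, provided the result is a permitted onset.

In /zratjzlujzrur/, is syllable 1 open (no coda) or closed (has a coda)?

closed

The vowels are a, u, u — 3 nuclei, so 3 syllables.
σ1/σ2 boundary: /tjzl/; trying suffixes from longest down, /zl/ is the first permitted one, so coda /tj/ | onset /zl/.
σ2/σ3 boundary: /jzr/ splits as /j/ + /zr/ (/zr/ is the longest suffix that is a licit onset).
So the parse is zratj.zluj.zrur.
Syllable 1 is /zratj/ with coda /tj/, so it is closed.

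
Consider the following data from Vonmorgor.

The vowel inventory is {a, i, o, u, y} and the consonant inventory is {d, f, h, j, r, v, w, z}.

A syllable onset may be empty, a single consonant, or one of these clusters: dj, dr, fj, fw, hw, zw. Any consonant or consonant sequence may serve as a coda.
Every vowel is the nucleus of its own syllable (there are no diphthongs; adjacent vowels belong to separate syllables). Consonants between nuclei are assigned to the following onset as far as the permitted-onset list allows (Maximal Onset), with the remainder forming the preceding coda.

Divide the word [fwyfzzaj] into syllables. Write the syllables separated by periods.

The vowels are y, a — 2 nuclei, so 2 syllables.
/y…a/ gap (V1→V2): /fzz/; trying suffixes from longest down, /z/ is the first permitted one, so coda /fz/ | onset /z/.

fwyfz.zaj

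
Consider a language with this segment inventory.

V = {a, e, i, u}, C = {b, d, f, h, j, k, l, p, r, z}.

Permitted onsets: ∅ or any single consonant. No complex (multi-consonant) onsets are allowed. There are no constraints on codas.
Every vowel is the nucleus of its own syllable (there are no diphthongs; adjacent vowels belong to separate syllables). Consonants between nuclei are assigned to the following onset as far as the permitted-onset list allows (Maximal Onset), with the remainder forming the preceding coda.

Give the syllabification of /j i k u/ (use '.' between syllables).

ji.ku

The vowels are i, u — 2 nuclei, so 2 syllables.
V1 /i/ – V2 /u/: just /k/ — single C goes to the following onset.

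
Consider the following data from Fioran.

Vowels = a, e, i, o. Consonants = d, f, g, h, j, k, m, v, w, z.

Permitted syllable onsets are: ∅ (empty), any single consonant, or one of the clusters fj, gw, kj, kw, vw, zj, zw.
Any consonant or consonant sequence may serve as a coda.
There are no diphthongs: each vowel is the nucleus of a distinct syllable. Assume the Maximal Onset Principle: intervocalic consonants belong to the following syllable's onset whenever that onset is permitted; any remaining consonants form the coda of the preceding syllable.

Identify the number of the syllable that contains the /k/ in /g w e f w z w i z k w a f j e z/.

3

Vowels present: e, i, a, e; each is a nucleus, giving 4 syllables.
Between /e/ (V1) and /i/ (V2): cluster /fwzw/ — the longest permitted-onset suffix is /zw/; onset = /zw/, preceding coda = /fw/.
Between /i/ (V2) and /a/ (V3): /zkw/ splits as /z/ + /kw/ (/kw/ is the longest suffix that is a licit onset).
Between /a/ (V3) and /e/ (V4): /fj/ is a licit onset in full, so it all attaches to the next syllable.
Result: gwefw.zwiz.kwa.fjez.
The /k/ is in the onset of syllable 3 (/kwa/).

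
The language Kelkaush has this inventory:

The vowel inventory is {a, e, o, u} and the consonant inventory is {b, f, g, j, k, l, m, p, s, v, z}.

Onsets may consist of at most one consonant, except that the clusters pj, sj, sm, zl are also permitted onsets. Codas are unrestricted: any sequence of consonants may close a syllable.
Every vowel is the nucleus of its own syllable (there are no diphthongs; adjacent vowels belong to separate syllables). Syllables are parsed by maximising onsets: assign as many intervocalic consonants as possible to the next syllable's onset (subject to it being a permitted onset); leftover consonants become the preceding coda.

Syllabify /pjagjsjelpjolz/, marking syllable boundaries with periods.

pjagj.sjel.pjolz

Nuclei (vowels): a, e, o → 3 syllables.
/a…e/ gap (V1→V2): /gjsj/; trying suffixes from longest down, /sj/ is the first permitted one, so coda /gj/ | onset /sj/.
/e…o/ gap (V2→V3): /lpj/ — longest licit onset from the right is /pj/, leaving /l/ as coda.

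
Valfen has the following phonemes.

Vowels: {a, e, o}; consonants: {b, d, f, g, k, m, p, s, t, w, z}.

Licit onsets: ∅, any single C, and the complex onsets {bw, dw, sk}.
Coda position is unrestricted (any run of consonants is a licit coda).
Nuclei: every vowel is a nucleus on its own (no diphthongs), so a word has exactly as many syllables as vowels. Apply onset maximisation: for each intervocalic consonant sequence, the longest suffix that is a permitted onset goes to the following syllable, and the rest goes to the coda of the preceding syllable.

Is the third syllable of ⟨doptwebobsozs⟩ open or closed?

The vowels are o, e, o, o — 4 nuclei, so 4 syllables.
/o…e/ gap (V1→V2): /ptw/ splits as /pt/ + /w/ (/w/ is the longest suffix that is a licit onset).
/e…o/ gap (V2→V3): /b/ is a single consonant, so it becomes the next onset.
/o…o/ gap (V3→V4): /bs/; trying suffixes from longest down, /s/ is the first permitted one, so coda /b/ | onset /s/.
Syllabification: dopt.we.bob.sozs.
Syllable 3 is /bob/ with coda /b/, so it is closed.

closed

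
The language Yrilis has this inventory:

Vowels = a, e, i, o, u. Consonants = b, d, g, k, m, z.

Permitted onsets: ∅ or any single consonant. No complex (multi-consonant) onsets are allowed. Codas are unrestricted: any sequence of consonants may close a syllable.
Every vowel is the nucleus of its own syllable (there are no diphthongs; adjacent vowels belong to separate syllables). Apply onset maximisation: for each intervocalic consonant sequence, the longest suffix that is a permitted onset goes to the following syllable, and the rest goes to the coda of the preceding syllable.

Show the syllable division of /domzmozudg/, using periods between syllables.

The vowels are o, o, u — 3 nuclei, so 3 syllables.
/o…o/ gap (V1→V2): /mzm/ splits as /mz/ + /m/ (/m/ is the longest suffix that is a licit onset).
/o…u/ gap (V2→V3): just /z/ — single C goes to the following onset.

domz.mo.zudg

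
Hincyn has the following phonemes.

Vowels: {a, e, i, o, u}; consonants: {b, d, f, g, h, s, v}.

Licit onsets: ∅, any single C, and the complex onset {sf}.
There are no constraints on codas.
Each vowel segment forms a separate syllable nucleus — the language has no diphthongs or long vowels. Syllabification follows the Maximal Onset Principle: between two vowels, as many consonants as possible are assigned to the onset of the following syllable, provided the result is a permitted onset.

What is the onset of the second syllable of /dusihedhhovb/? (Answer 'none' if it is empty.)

s

Nuclei (vowels): u, i, e, o → 4 syllables.
V1 /u/ – V2 /i/: /s/ → onset of the next syllable (single consonants are always licit onsets).
V2 /i/ – V3 /e/: /h/ → onset of the next syllable (single consonants are always licit onsets).
V3 /e/ – V4 /o/: cluster /dhh/ — the longest permitted-onset suffix is /h/; onset = /h/, preceding coda = /dh/.
Result: du.si.hedh.hovb.
Syllable 2 is /si/: onset /s/, nucleus /i/, coda ∅.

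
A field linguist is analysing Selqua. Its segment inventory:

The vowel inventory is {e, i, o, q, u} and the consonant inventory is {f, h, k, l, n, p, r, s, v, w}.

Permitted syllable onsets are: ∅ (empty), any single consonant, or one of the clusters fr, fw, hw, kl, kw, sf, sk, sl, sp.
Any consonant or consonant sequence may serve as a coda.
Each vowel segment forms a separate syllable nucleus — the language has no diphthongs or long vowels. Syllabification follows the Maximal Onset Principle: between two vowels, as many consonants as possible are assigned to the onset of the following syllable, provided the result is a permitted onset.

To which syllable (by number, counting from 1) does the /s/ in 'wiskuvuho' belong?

The vowels are i, u, u, o — 4 nuclei, so 4 syllables.
σ1/σ2 boundary: cluster /sk/ — /sk/ is itself a permitted onset, so the whole cluster goes right; preceding coda = ∅.
σ2/σ3 boundary: /v/ → onset of the next syllable (single consonants are always licit onsets).
σ3/σ4 boundary: just /h/ — single C goes to the following onset.
Result: wi.sku.vu.ho.
The /s/ is in the onset of syllable 2 (/sku/).

2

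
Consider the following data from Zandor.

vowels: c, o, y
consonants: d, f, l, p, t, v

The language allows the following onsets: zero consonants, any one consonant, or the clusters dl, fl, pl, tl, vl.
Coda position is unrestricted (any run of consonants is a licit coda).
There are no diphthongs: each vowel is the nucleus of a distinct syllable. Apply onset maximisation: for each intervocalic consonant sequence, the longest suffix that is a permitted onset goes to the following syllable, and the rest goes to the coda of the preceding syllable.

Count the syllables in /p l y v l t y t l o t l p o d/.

Vowels present: y, y, o, o; each is a nucleus, giving 4 syllables.

4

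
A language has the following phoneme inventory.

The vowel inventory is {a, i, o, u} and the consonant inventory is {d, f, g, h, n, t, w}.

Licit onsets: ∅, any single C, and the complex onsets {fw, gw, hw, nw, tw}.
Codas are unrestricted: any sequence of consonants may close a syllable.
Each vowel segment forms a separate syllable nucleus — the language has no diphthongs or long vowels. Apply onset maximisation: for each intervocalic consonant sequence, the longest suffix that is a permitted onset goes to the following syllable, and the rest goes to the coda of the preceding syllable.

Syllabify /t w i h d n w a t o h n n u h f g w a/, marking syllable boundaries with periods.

Nuclei (vowels): i, a, o, u, a → 5 syllables.
Between /i/ (V1) and /a/ (V2): /hdnw/ — longest licit onset from the right is /nw/, leaving /hd/ as coda.
Between /a/ (V2) and /o/ (V3): just /t/ — single C goes to the following onset.
Between /o/ (V3) and /u/ (V4): /hnn/; trying suffixes from longest down, /n/ is the first permitted one, so coda /hn/ | onset /n/.
Between /u/ (V4) and /a/ (V5): /hfgw/ — longest licit onset from the right is /gw/, leaving /hf/ as coda.

twihd.nwa.tohn.nuhf.gwa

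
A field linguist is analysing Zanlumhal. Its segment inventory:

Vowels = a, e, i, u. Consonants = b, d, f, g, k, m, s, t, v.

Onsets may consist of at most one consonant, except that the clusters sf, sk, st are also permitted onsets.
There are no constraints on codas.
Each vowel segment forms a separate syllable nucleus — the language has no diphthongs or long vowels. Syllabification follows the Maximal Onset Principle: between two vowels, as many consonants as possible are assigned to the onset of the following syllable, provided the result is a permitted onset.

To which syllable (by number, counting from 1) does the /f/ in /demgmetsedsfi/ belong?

4

Nuclei (vowels): e, e, e, i → 4 syllables.
/e…e/ gap (V1→V2): /mgm/ — longest licit onset from the right is /m/, leaving /mg/ as coda.
/e…e/ gap (V2→V3): /ts/ — longest licit onset from the right is /s/, leaving /t/ as coda.
/e…i/ gap (V3→V4): cluster /dsf/ — the longest permitted-onset suffix is /sf/; onset = /sf/, preceding coda = /d/.
So the parse is demg.met.sed.sfi.
The /f/ is in the onset of syllable 4 (/sfi/).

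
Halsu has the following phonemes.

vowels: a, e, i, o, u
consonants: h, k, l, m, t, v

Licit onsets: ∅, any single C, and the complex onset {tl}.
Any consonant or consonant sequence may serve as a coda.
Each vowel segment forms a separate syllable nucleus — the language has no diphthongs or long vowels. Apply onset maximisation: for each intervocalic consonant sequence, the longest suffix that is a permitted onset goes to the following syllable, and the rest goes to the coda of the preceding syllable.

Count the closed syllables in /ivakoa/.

The vowels are i, a, o, a — 4 nuclei, so 4 syllables.
σ1/σ2 boundary: just /v/ — single C goes to the following onset.
σ2/σ3 boundary: /k/ → onset of the next syllable (single consonants are always licit onsets).
σ3/σ4 boundary: no consonants, so the boundary falls immediately after /o/.
Result: i.va.ko.a.
Classifying each syllable: /i/ (open), /va/ (open), /ko/ (open), /a/ (open).
Closed syllables: 0.

0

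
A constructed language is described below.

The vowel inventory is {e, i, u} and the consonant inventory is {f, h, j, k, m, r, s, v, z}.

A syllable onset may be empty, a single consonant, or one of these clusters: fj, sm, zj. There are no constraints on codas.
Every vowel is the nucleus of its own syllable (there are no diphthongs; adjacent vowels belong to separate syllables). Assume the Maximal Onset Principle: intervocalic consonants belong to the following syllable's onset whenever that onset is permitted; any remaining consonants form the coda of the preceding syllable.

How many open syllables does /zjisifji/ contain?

Nuclei (vowels): i, i, i → 3 syllables.
V1 /i/ – V2 /i/: /s/ → onset of the next syllable (single consonants are always licit onsets).
V2 /i/ – V3 /i/: /fj/ is a licit onset in full, so it all attaches to the next syllable.
Syllabification: zji.si.fji.
Classifying each syllable: /zji/ (open), /si/ (open), /fji/ (open).
Open syllables: 3.

3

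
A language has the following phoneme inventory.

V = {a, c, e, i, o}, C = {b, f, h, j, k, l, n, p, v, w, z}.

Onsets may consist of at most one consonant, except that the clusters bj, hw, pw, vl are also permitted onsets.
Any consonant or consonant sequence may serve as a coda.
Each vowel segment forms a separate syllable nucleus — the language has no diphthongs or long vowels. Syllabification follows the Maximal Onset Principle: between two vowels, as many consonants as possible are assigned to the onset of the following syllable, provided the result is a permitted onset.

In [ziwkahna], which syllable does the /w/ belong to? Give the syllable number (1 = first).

1

Vowels present: i, a, a; each is a nucleus, giving 3 syllables.
V1 /i/ – V2 /a/: /wk/ splits as /w/ + /k/ (/k/ is the longest suffix that is a licit onset).
V2 /a/ – V3 /a/: /hn/ — longest licit onset from the right is /n/, leaving /h/ as coda.
Syllabification: ziw.kah.na.
The /w/ is in the coda of syllable 1 (/ziw/).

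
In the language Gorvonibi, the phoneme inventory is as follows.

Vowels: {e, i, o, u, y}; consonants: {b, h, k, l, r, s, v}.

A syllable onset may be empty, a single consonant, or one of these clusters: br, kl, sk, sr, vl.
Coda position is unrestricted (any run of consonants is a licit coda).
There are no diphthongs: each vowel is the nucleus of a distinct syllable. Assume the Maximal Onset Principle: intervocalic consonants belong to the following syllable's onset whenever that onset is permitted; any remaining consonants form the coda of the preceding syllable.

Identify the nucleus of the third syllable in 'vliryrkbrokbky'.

Nuclei (vowels): i, y, o, y → 4 syllables.
The third nucleus (vowel 3 from the left) is /o/.

o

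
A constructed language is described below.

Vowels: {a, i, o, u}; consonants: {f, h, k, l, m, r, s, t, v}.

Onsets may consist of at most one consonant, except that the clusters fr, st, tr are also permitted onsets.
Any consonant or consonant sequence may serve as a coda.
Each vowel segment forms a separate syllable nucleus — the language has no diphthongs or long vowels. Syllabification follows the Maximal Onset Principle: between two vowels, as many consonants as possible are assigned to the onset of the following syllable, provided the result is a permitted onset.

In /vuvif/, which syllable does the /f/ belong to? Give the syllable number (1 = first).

2

The vowels are u, i — 2 nuclei, so 2 syllables.
Between /u/ (V1) and /i/ (V2): just /v/ — single C goes to the following onset.
Syllabification: vu.vif.
The /f/ is in the coda of syllable 2 (/vif/).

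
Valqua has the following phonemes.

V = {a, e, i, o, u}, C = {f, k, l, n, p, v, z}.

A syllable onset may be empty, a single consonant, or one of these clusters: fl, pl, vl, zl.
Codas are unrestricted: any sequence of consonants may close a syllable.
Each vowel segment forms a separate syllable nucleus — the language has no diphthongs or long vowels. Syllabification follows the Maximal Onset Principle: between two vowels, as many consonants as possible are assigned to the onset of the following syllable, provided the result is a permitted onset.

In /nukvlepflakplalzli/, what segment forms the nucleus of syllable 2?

e

Vowels present: u, e, a, a, i; each is a nucleus, giving 5 syllables.
The second nucleus (vowel 2 from the left) is /e/.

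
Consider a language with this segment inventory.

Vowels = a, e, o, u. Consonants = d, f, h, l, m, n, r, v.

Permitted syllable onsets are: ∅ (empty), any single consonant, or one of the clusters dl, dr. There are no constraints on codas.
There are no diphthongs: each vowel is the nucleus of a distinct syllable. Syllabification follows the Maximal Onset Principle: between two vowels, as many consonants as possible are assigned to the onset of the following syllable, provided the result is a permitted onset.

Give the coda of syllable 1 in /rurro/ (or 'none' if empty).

The vowels are u, o — 2 nuclei, so 2 syllables.
V1 /u/ – V2 /o/: /rr/ splits as /r/ + /r/ (/r/ is the longest suffix that is a licit onset).
Syllabification: rur.ro.
Syllable 1 is /rur/: onset /r/, nucleus /u/, coda /r/.

r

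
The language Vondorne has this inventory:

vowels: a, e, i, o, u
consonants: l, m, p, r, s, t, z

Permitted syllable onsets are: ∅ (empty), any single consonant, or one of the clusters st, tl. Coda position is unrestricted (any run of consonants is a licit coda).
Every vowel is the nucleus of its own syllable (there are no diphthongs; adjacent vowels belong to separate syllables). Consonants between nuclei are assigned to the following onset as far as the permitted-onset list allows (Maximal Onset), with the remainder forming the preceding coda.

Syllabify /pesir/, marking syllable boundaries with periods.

pe.sir

Vowels present: e, i; each is a nucleus, giving 2 syllables.
/e…i/ gap (V1→V2): /s/ → onset of the next syllable (single consonants are always licit onsets).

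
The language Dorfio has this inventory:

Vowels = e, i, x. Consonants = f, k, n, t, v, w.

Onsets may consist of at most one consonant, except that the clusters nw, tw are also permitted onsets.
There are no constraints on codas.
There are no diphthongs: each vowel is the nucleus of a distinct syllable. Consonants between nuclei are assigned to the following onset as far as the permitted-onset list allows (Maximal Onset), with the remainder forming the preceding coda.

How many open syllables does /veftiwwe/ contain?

Vowels present: e, i, e; each is a nucleus, giving 3 syllables.
Between /e/ (V1) and /i/ (V2): /ft/ — longest licit onset from the right is /t/, leaving /f/ as coda.
Between /i/ (V2) and /e/ (V3): /ww/; trying suffixes from longest down, /w/ is the first permitted one, so coda /w/ | onset /w/.
Syllabification: vef.tiw.we.
Classifying each syllable: /vef/ (closed), /tiw/ (closed), /we/ (open).
Open syllables: 1.

1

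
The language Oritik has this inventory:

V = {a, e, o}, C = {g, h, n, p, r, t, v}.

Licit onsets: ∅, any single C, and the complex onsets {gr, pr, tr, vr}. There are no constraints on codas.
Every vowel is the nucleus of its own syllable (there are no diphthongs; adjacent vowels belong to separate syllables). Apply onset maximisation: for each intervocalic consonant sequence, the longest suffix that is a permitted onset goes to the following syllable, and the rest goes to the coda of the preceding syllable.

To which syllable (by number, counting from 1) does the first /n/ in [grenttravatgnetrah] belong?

Nuclei (vowels): e, a, a, e, a → 5 syllables.
Between /e/ (V1) and /a/ (V2): cluster /nttr/ — the longest permitted-onset suffix is /tr/; onset = /tr/, preceding coda = /nt/.
Between /a/ (V2) and /a/ (V3): just /v/ — single C goes to the following onset.
Between /a/ (V3) and /e/ (V4): /tgn/ splits as /tg/ + /n/ (/n/ is the longest suffix that is a licit onset).
Between /e/ (V4) and /a/ (V5): /tr/ — entire cluster is a permitted onset → onset /tr/, coda ∅.
So the parse is grent.tra.vatg.ne.trah.
The first /n/ is in the coda of syllable 1 (/grent/).

1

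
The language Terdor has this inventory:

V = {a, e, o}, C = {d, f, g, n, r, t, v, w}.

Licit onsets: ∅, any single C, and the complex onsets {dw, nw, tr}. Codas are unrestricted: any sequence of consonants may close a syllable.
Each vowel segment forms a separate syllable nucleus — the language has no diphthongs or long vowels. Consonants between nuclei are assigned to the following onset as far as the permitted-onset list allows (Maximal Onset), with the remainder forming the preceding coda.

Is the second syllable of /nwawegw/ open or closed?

closed

Vowels present: a, e; each is a nucleus, giving 2 syllables.
/a…e/ gap (V1→V2): /w/ is a single consonant, so it becomes the next onset.
Putting it together: nwa.wegw.
Syllable 2 is /wegw/ with coda /gw/, so it is closed.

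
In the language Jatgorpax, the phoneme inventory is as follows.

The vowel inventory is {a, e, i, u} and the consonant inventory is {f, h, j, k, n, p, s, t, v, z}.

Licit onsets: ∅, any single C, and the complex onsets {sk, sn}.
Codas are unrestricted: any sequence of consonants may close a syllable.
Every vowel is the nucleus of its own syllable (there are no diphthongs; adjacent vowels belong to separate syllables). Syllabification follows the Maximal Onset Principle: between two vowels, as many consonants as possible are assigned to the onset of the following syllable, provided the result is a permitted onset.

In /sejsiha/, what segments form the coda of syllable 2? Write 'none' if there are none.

none

The vowels are e, i, a — 3 nuclei, so 3 syllables.
/e…i/ gap (V1→V2): /js/; trying suffixes from longest down, /s/ is the first permitted one, so coda /j/ | onset /s/.
/i…a/ gap (V2→V3): /h/ is a single consonant, so it becomes the next onset.
Putting it together: sej.si.ha.
Syllable 2 is /si/: onset /s/, nucleus /i/, coda ∅.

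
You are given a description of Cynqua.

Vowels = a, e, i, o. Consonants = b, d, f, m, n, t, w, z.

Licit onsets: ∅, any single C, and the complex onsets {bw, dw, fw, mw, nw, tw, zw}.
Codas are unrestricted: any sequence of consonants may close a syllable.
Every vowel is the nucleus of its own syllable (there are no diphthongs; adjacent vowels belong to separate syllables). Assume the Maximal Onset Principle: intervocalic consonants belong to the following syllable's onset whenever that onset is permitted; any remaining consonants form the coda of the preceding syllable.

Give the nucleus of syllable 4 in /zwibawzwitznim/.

i

Nuclei (vowels): i, a, i, i → 4 syllables.
The fourth nucleus (vowel 4 from the left) is /i/.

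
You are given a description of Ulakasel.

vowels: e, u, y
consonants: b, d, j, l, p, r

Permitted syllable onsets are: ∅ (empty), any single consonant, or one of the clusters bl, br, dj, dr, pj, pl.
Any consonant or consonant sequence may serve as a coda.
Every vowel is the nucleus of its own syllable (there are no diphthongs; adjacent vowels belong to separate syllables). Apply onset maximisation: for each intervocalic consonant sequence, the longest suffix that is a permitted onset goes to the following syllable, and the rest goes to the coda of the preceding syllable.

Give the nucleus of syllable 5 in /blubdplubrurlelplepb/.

Vowels present: u, u, u, e, e; each is a nucleus, giving 5 syllables.
The fifth nucleus (vowel 5 from the left) is /e/.

e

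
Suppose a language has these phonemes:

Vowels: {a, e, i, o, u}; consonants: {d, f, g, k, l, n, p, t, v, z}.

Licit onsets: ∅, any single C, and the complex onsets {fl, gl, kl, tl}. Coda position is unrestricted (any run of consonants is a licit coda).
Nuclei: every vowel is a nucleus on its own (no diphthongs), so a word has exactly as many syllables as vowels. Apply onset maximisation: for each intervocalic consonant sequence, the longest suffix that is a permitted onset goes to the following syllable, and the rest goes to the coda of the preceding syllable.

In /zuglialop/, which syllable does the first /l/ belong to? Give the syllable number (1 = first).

Nuclei (vowels): u, i, a, o → 4 syllables.
Between /u/ (V1) and /i/ (V2): /gl/ is a licit onset in full, so it all attaches to the next syllable.
Between /i/ (V2) and /a/ (V3): hiatus — the boundary sits between the two vowels.
Between /a/ (V3) and /o/ (V4): /l/ → onset of the next syllable (single consonants are always licit onsets).
So the parse is zu.gli.a.lop.
The first /l/ is in the onset of syllable 2 (/gli/).

2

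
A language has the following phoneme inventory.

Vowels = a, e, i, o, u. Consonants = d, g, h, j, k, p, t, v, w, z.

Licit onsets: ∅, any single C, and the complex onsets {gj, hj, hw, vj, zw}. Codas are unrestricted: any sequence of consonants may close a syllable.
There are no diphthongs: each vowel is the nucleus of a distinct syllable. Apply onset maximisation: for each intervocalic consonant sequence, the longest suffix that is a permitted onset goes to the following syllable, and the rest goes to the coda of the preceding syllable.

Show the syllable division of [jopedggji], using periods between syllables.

jo.pedg.gji

The vowels are o, e, i — 3 nuclei, so 3 syllables.
Between /o/ (V1) and /e/ (V2): /p/ → onset of the next syllable (single consonants are always licit onsets).
Between /e/ (V2) and /i/ (V3): /dggj/ — longest licit onset from the right is /gj/, leaving /dg/ as coda.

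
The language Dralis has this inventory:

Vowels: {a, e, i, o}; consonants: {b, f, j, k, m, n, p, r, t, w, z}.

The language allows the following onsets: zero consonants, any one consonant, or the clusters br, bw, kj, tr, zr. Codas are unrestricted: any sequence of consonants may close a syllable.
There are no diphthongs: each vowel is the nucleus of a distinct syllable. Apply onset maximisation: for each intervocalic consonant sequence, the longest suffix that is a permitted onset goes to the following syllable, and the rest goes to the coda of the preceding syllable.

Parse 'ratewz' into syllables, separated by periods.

ra.tewz

The vowels are a, e — 2 nuclei, so 2 syllables.
Between /a/ (V1) and /e/ (V2): /t/ → onset of the next syllable (single consonants are always licit onsets).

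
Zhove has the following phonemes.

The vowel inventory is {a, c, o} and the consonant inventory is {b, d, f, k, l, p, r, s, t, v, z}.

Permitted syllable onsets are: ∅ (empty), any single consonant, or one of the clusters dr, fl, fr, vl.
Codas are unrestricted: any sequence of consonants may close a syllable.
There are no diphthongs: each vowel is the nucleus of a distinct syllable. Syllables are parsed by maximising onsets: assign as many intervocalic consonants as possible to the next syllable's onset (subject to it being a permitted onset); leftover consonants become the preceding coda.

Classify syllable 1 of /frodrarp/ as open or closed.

Nuclei (vowels): o, a → 2 syllables.
σ1/σ2 boundary: /dr/ is a licit onset in full, so it all attaches to the next syllable.
Result: fro.drarp.
Syllable 1 is /fro/; it ends in its nucleus with no coda, so it is open.

open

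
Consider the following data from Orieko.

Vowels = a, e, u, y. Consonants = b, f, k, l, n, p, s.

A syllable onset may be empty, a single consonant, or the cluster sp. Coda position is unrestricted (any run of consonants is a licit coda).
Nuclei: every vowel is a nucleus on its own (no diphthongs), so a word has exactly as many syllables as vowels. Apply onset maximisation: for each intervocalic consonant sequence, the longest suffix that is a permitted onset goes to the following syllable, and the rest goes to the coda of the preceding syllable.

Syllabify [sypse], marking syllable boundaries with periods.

Vowels present: y, e; each is a nucleus, giving 2 syllables.
V1 /y/ – V2 /e/: /ps/ — longest licit onset from the right is /s/, leaving /p/ as coda.

syp.se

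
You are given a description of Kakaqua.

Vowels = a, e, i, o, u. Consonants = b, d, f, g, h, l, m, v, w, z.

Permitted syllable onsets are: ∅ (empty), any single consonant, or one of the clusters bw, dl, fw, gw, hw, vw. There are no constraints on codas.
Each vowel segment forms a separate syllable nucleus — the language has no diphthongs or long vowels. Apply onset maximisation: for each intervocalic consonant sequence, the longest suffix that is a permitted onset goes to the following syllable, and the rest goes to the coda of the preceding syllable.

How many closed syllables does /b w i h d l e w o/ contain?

1

Nuclei (vowels): i, e, o → 3 syllables.
V1 /i/ – V2 /e/: /hdl/; trying suffixes from longest down, /dl/ is the first permitted one, so coda /h/ | onset /dl/.
V2 /e/ – V3 /o/: /w/ is a single consonant, so it becomes the next onset.
Result: bwih.dle.wo.
Classifying each syllable: /bwih/ (closed), /dle/ (open), /wo/ (open).
Closed syllables: 1.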